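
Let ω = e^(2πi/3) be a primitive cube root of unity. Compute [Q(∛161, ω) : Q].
[Q(∛161, ω) : Q] = 6

[Q(∛161):Q] = 3 (min poly x^3 - 161, irreducible since 161 is not a perfect cube). [Q(ω):Q] = 2 (min poly x^2 + x + 1). Since Q(∛161) ⊂ R and ω ∉ R, we have ω ∉ Q(∛161), so x^2 + x + 1 remains irreducible over Q(∛161) and [Q(∛161, ω) : Q(∛161)] = 2. By the tower law, [Q(∛161, ω) : Q] = 3 · 2 = 6. (In fact Q(∛161, ω) is the splitting field of x^3 - 161 over Q.)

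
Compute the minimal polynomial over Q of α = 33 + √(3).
m_α(x) = x^2 - 66x + 1086

From α - 33 = √(3), squaring gives (α - 33)^2 = 3, i.e. α^2 - 66α + 1089 = 3, so α^2 - 66α + 1086 = 0. The discriminant of x^2 - 66x + 1086 is (-66)^2 - 4·(1086) = 4356 - 4344 = 12, and 4·(3) is not a perfect square in Q since 3 is squarefree and ≠ 1. Hence x^2 - 66x + 1086 is irreducible over Q and is the minimal polynomial of α.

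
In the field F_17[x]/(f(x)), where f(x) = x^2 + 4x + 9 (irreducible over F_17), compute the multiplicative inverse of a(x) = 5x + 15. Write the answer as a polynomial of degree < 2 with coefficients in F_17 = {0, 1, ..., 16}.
a(x)^(-1) ≡ 13x + 13 (mod f(x))

Since f is irreducible over F_17, F_17[x]/(f) is a field and a(x) ≠ 0 has an inverse. Apply the extended Euclidean algorithm to f(x) and a(x) in F_17[x]: f(x) = (7x + 7)·a(x) + (6). The last nonzero remainder is the constant 6 = gcd(f, a) in F_17. Back-substituting through the division chain expresses 6 = s(x)·a(x) + t(x)·f(x) with s(x) ≡ 10x + 10 (mod f), so (10x + 10)·a(x) ≡ 6 (mod f). Multiplying by 6^(-1) ≡ 3 in F_17 gives a(x)^(-1) ≡ 3·(10x + 10) ≡ 13x + 13 (mod f). Check: (5x + 15)·(13x + 13) = 14x^2 + 5x + 8 ≡ 1 (mod x^2 + 4x + 9).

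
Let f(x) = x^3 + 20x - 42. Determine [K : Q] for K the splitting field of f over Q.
[K : Q] = 6

By the rational root test, any rational root of the monic integer polynomial f(x) = x^3 + 20x - 42 must be an integer dividing the constant term -42, i.e. one of ±{1, 2, 3, 6, 7, 14, 21, 42}. Evaluating: f(1) = -21, f(-1) = -63, f(2) = 6, f(-2) = -90, f(3) = 45, f(-3) = -129, f(6) = 294, f(-6) = -378, f(7) = 441, f(-7) = -525, f(14) = 2982, f(-14) = -3066, f(21) = 9639, f(-21) = -9723, f(42) = 74886, f(-42) = -74970; none is 0, so f has no rational root and is therefore irreducible over Q (a cubic with no linear factor over a field is irreducible). For an irreducible cubic, the Galois group is A_3 or S_3 according as the discriminant disc(f) = -4a^3 - 27b^2 = -4·(20)^3 - 27·(-42)^2 = -79628 is or is not a square in Q. Here disc(f) = -79628 is not a perfect square in Q, so the Galois group of f over Q is not contained in A_3 and must be all of S_3. The splitting field has degree |S_3| = 6 over Q, so [K : Q] = 6.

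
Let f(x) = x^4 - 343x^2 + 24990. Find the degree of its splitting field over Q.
[K : Q] = 4

Solving the quadratic in x^2: x^2 = (343 ± √(343^2 - 4·24990))/2 = (343 ± √17689)/2 = (343 ± 133)/2, giving x^2 = 105 or x^2 = 238. So f(x) = (x^2 - 105)(x^2 - 238) and the roots of f are ±√105, ±√238. Hence the splitting field is K = Q(√105, √238). Since 105 and 238 are distinct squarefree integers > 1, their product 24990 is not a perfect square, so √238 ∉ Q(√105). By the tower law [K:Q] = [Q(√105,√238):Q(√105)] · [Q(√105):Q] = 2 · 2 = 4.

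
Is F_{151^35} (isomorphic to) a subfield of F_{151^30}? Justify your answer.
No: F_{151^35} is not a subfield of F_{151^30}

F_{p^m} embeds in F_{p^n} iff m | n. Here 35 ∤ 30 (since 30 = 0·35 + 30 with remainder 30 ≠ 0), so F_{151^35} is not a subfield of F_{151^30}. Equivalently: if it were, the tower law would give 35 = [F_{151^35}:F_151] dividing [F_{151^30}:F_151] = 30, contradiction.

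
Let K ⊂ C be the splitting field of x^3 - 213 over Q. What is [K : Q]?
[K : Q] = 6

The roots of x^3 - 213 are ∛213, ω∛213, ω^2∛213 where ω = e^(2πi/3) is a primitive cube root of unity, so K = Q(∛213, ω). Now [Q(∛213):Q] = 3 (since 213 is not a perfect cube, x^3 - 213 is irreducible) and [Q(ω):Q] = 2. Both 2 and 3 divide [K:Q], and [K:Q] ≤ 3·2 = 6, so [K:Q] = 6. (Equivalently: Q(∛213) ⊂ R but ω ∉ R, so [K : Q(∛213)] = 2.)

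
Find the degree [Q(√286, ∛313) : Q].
[Q(√286, ∛313) : Q] = 6

Let L = Q(√286, ∛313). Since Q(√286) ⊂ L and [Q(√286):Q] = 2, the tower law gives 2 | [L:Q]. Likewise Q(∛313) ⊂ L with [Q(∛313):Q] = 3 (because 313 is not a perfect cube), so 3 | [L:Q]. As gcd(2,3) = 1, [L:Q] is divisible by 6. Conversely L is generated over Q by √286 and ∛313, so [L:Q] ≤ 2·3 = 6. Therefore [Q(√286, ∛313) : Q] = 6.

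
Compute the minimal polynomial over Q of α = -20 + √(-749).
m_α(x) = x^2 + 40x + 1149

From α + 20 = √(-749), squaring gives (α + 20)^2 = -749, i.e. α^2 + 40α + 400 = -749, so α^2 + 40α + 1149 = 0. The discriminant of x^2 + 40x + 1149 is (40)^2 - 4·(1149) = 1600 - 4596 = -2996, and 4·(-749) is not a perfect square in Q since -749 is squarefree and ≠ 1. Hence x^2 + 40x + 1149 is irreducible over Q and is the minimal polynomial of α.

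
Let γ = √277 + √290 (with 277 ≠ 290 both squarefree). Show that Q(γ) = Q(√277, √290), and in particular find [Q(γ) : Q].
[Q(γ) : Q] = 4 (equivalently, Q(γ) = Q(√277, √290))

Obviously Q(γ) ⊆ Q(√277, √290), and [Q(√277, √290):Q] = 4 (since 277, 290 are distinct squarefree integers > 1 with 80330 not a perfect square). To show equality we compute the minimal polynomial of γ. From γ = √277 + √290: γ^2 = 277 + 2√(80330) + 290 = 567 + 2√(80330), so γ^2 - 567 = 2√(80330); squaring, (γ^2 - 567)^2 = 4·80330, i.e. γ^4 - 1134γ^2 + 321489 - 321320 = 0, i.e. γ^4 - 1134γ^2 + 169 = 0. So γ is a root of x^4 - 1134x^2 + 169. This polynomial is irreducible over Q: it has no rational root (each ±√277 ± √290 is irrational), and any factorization into two quadratics over Q would force √(80330) ∈ Q (pairing opposite roots) or √277, √290 ∈ Q (other pairings), all impossible. Hence [Q(γ):Q] = 4 = [Q(√277, √290):Q], so Q(γ) = Q(√277, √290).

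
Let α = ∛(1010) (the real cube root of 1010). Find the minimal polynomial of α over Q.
m_α(x) = x^3 - 1010

α satisfies α^3 = 1010, so x^3 - 1010 annihilates α. By the rational root test, a rational root p/q (in lowest terms) of x^3 - 1010 would satisfy p^3 = 1010 q^3, forcing q = 1 and p^3 = 1010; but 1010 is not a perfect cube, contradiction. A monic cubic over Q with no rational root is irreducible (any nontrivial factorization would include a linear factor). Hence x^3 - 1010 is the minimal polynomial of α, and in particular [Q(α):Q] = 3.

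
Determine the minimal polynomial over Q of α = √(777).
m_α(x) = x^2 - 777

α satisfies α^2 - 777 = 0, so x^2 - 777 annihilates α. Since d = 777 is squarefree and ≠ 1, it is not a perfect square in Q, so x^2 - 777 has no rational root and is therefore irreducible over Q (a degree-2 polynomial over a field is irreducible iff it has no root). Hence m_α(x) = x^2 - 777.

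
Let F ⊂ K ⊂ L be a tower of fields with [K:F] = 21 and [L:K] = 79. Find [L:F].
[L:F] = 1659

The tower law says that for any tower of field extensions F ⊂ K ⊂ L with finite degrees, [L:F] = [L:K] · [K:F]. Here this gives [L:F] = 79 · 21 = 1659.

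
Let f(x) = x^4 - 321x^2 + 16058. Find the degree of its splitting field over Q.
[K : Q] = 4

Solving the quadratic in x^2: x^2 = (321 ± √(321^2 - 4·16058))/2 = (321 ± √38809)/2 = (321 ± 197)/2, giving x^2 = 62 or x^2 = 259. So f(x) = (x^2 - 62)(x^2 - 259) and the roots of f are ±√62, ±√259. Hence the splitting field is K = Q(√62, √259). Since 62 and 259 are distinct squarefree integers > 1, their product 16058 is not a perfect square, so √259 ∉ Q(√62). By the tower law [K:Q] = [Q(√62,√259):Q(√62)] · [Q(√62):Q] = 2 · 2 = 4.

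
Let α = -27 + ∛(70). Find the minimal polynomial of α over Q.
m_α(x) = x^3 + 81x^2 + 2187x + 19613

Set β = α + 27 = ∛(70), so β^3 = 70. Then (α + 27)^3 - 70 = 0, i.e. α is a root of g(x) = (x + 27)^3 - 70 = x^3 + 81x^2 + 2187x + 19613. Since g(x) = h(x + 27) where h(x) = x^3 - 70, and h is irreducible over Q (because 70 is not a perfect cube, so h has no rational root, and a monic cubic with no rational root is irreducible), g is also irreducible (irreducibility is preserved under the substitution x → x + 27). Hence m_α(x) = x^3 + 81x^2 + 2187x + 19613.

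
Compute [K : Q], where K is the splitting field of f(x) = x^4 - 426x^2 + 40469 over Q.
[K : Q] = 4

Solving the quadratic in x^2: x^2 = (426 ± √(426^2 - 4·40469))/2 = (426 ± √19600)/2 = (426 ± 140)/2, giving x^2 = 283 or x^2 = 143. So f(x) = (x^2 - 283)(x^2 - 143) and the roots of f are ±√283, ±√143. Hence the splitting field is K = Q(√283, √143). Since 283 and 143 are distinct squarefree integers > 1, their product 40469 is not a perfect square, so √143 ∉ Q(√283). By the tower law [K:Q] = [Q(√283,√143):Q(√283)] · [Q(√283):Q] = 2 · 2 = 4.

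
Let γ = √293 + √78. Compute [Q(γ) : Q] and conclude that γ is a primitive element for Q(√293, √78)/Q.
[Q(γ) : Q] = 4 (equivalently, Q(γ) = Q(√293, √78))

Obviously Q(γ) ⊆ Q(√293, √78), and [Q(√293, √78):Q] = 4 (since 293, 78 are distinct squarefree integers > 1 with 22854 not a perfect square). To show equality we compute the minimal polynomial of γ. From γ = √293 + √78: γ^2 = 293 + 2√(22854) + 78 = 371 + 2√(22854), so γ^2 - 371 = 2√(22854); squaring, (γ^2 - 371)^2 = 4·22854, i.e. γ^4 - 742γ^2 + 137641 - 91416 = 0, i.e. γ^4 - 742γ^2 + 46225 = 0. So γ is a root of x^4 - 742x^2 + 46225. This polynomial is irreducible over Q: it has no rational root (each ±√293 ± √78 is irrational), and any factorization into two quadratics over Q would force √(22854) ∈ Q (pairing opposite roots) or √293, √78 ∈ Q (other pairings), all impossible. Hence [Q(γ):Q] = 4 = [Q(√293, √78):Q], so Q(γ) = Q(√293, √78).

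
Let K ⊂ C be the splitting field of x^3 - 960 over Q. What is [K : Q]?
[K : Q] = 6

The roots of x^3 - 960 are ∛960, ω∛960, ω^2∛960 where ω = e^(2πi/3) is a primitive cube root of unity, so K = Q(∛960, ω). Now [Q(∛960):Q] = 3 (since 960 is not a perfect cube, x^3 - 960 is irreducible) and [Q(ω):Q] = 2. Both 2 and 3 divide [K:Q], and [K:Q] ≤ 3·2 = 6, so [K:Q] = 6. (Equivalently: Q(∛960) ⊂ R but ω ∉ R, so [K : Q(∛960)] = 2.)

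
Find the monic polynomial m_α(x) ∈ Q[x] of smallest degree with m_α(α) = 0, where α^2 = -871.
m_α(x) = x^2 + 871

α satisfies α^2 + 871 = 0, so x^2 + 871 annihilates α. Since d = -871 is squarefree and ≠ 1, it is not a perfect square in Q, so x^2 + 871 has no rational root and is therefore irreducible over Q (a degree-2 polynomial over a field is irreducible iff it has no root). Hence m_α(x) = x^2 + 871.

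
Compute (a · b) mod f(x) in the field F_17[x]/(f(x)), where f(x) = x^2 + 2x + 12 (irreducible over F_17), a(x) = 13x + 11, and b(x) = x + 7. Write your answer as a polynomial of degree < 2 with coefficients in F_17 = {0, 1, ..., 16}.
a · b ≡ 8x + 6 (mod f(x))

Multiply in F_17[x]: a(x)·b(x) = (13x + 11)·(x + 7) = 13x^2 + 9. This has degree ≥ 2, so divide by f(x) over F_17: 13x^2 + 9 = (13)·(x^2 + 2x + 12) + (8x + 6). Hence a·b ≡ 8x + 6 (mod f). (F_17[x]/(f) is a field with 17^2 = 289 elements since f is irreducible of degree 2.)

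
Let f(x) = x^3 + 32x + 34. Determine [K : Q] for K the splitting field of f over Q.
[K : Q] = 6

By the rational root test, any rational root of the monic integer polynomial f(x) = x^3 + 32x + 34 must be an integer dividing the constant term 34, i.e. one of ±{1, 2, 17, 34}. Evaluating: f(1) = 67, f(-1) = 1, f(2) = 106, f(-2) = -38, f(17) = 5491, f(-17) = -5423, f(34) = 40426, f(-34) = -40358; none is 0, so f has no rational root and is therefore irreducible over Q (a cubic with no linear factor over a field is irreducible). For an irreducible cubic, the Galois group is A_3 or S_3 according as the discriminant disc(f) = -4a^3 - 27b^2 = -4·(32)^3 - 27·(34)^2 = -162284 is or is not a square in Q. Here disc(f) = -162284 is not a perfect square in Q, so the Galois group of f over Q is not contained in A_3 and must be all of S_3. The splitting field has degree |S_3| = 6 over Q, so [K : Q] = 6.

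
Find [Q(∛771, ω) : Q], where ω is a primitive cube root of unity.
[Q(∛771, ω) : Q] = 6

[Q(∛771):Q] = 3 (min poly x^3 - 771, irreducible since 771 is not a perfect cube). [Q(ω):Q] = 2 (min poly x^2 + x + 1). Since Q(∛771) ⊂ R and ω ∉ R, we have ω ∉ Q(∛771), so x^2 + x + 1 remains irreducible over Q(∛771) and [Q(∛771, ω) : Q(∛771)] = 2. By the tower law, [Q(∛771, ω) : Q] = 3 · 2 = 6. (In fact Q(∛771, ω) is the splitting field of x^3 - 771 over Q.)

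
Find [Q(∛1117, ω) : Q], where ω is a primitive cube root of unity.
[Q(∛1117, ω) : Q] = 6

[Q(∛1117):Q] = 3 (min poly x^3 - 1117, irreducible since 1117 is not a perfect cube). [Q(ω):Q] = 2 (min poly x^2 + x + 1). Since Q(∛1117) ⊂ R and ω ∉ R, we have ω ∉ Q(∛1117), so x^2 + x + 1 remains irreducible over Q(∛1117) and [Q(∛1117, ω) : Q(∛1117)] = 2. By the tower law, [Q(∛1117, ω) : Q] = 3 · 2 = 6. (In fact Q(∛1117, ω) is the splitting field of x^3 - 1117 over Q.)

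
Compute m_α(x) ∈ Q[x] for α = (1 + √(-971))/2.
m_α(x) = x^2 - x + 243

From 2α - 1 = √(-971), squaring gives (2α - 1)^2 = -971, i.e. 4α^2 - 4α + 1 = -971, so α^2 - α + (1 + 971)/4 = 0. Since -971 ≡ 1 (mod 4), (1 + 971)/4 = 243 ∈ Z. The polynomial x^2 - x + 243 has discriminant 1 - 4·(243) = -971, which is not a perfect square in Q (d = -971 is squarefree and ≠ 1), so x^2 - x + 243 is irreducible over Q. It is the minimal polynomial of α.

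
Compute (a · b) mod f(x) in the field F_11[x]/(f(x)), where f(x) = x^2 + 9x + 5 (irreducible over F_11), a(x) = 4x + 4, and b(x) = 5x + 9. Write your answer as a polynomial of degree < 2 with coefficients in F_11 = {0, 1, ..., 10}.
a · b ≡ 8x + 2 (mod f(x))

Multiply in F_11[x]: a(x)·b(x) = (4x + 4)·(5x + 9) = 9x^2 + x + 3. This has degree ≥ 2, so divide by f(x) over F_11: 9x^2 + x + 3 = (9)·(x^2 + 9x + 5) + (8x + 2). Hence a·b ≡ 8x + 2 (mod f). (F_11[x]/(f) is a field with 11^2 = 121 elements since f is irreducible of degree 2.)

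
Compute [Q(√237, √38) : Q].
[Q(√237, √38) : Q] = 4

[Q(√237):Q] = 2 (min poly x^2 - 237, irreducible since 237 is squarefree > 1). For the top step, suppose √38 ∈ Q(√237), say √38 = c + d√237 with c, d ∈ Q. Squaring: 38 = c^2 + 237d^2 + 2cd√237. Since √237 ∉ Q this forces 2cd = 0. If d = 0 then √38 = c ∈ Q, contradicting 38 squarefree > 1. If c = 0 then 38 = 237d^2, so 237·38 = (237d)^2 is a perfect square in Q — but 237·38 = 9006 is not a perfect square (since 237 and 38 are distinct squarefree integers). Contradiction. Hence √38 ∉ Q(√237), so x^2 - 38 stays irreducible over Q(√237) and [Q(√237, √38) : Q(√237)] = 2. By the tower law, [Q(√237, √38) : Q] = 2 · 2 = 4.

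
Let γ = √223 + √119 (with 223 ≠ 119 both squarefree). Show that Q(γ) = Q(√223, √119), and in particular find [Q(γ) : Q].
[Q(γ) : Q] = 4 (equivalently, Q(γ) = Q(√223, √119))

Obviously Q(γ) ⊆ Q(√223, √119), and [Q(√223, √119):Q] = 4 (since 223, 119 are distinct squarefree integers > 1 with 26537 not a perfect square). To show equality we compute the minimal polynomial of γ. From γ = √223 + √119: γ^2 = 223 + 2√(26537) + 119 = 342 + 2√(26537), so γ^2 - 342 = 2√(26537); squaring, (γ^2 - 342)^2 = 4·26537, i.e. γ^4 - 684γ^2 + 116964 - 106148 = 0, i.e. γ^4 - 684γ^2 + 10816 = 0. So γ is a root of x^4 - 684x^2 + 10816. This polynomial is irreducible over Q: it has no rational root (each ±√223 ± √119 is irrational), and any factorization into two quadratics over Q would force √(26537) ∈ Q (pairing opposite roots) or √223, √119 ∈ Q (other pairings), all impossible. Hence [Q(γ):Q] = 4 = [Q(√223, √119):Q], so Q(γ) = Q(√223, √119).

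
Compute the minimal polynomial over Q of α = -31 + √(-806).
m_α(x) = x^2 + 62x + 1767

From α + 31 = √(-806), squaring gives (α + 31)^2 = -806, i.e. α^2 + 62α + 961 = -806, so α^2 + 62α + 1767 = 0. The discriminant of x^2 + 62x + 1767 is (62)^2 - 4·(1767) = 3844 - 7068 = -3224, and 4·(-806) is not a perfect square in Q since -806 is squarefree and ≠ 1. Hence x^2 + 62x + 1767 is irreducible over Q and is the minimal polynomial of α.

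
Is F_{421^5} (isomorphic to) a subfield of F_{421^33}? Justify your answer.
No: F_{421^5} is not a subfield of F_{421^33}

F_{p^m} embeds in F_{p^n} iff m | n. Here 5 ∤ 33 (since 33 = 6·5 + 3 with remainder 3 ≠ 0), so F_{421^5} is not a subfield of F_{421^33}. Equivalently: if it were, the tower law would give 5 = [F_{421^5}:F_421] dividing [F_{421^33}:F_421] = 33, contradiction.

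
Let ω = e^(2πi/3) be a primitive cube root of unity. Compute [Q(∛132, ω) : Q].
[Q(∛132, ω) : Q] = 6

[Q(∛132):Q] = 3 (min poly x^3 - 132, irreducible since 132 is not a perfect cube). [Q(ω):Q] = 2 (min poly x^2 + x + 1). Since Q(∛132) ⊂ R and ω ∉ R, we have ω ∉ Q(∛132), so x^2 + x + 1 remains irreducible over Q(∛132) and [Q(∛132, ω) : Q(∛132)] = 2. By the tower law, [Q(∛132, ω) : Q] = 3 · 2 = 6. (In fact Q(∛132, ω) is the splitting field of x^3 - 132 over Q.)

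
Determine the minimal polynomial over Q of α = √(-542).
m_α(x) = x^2 + 542

α satisfies α^2 + 542 = 0, so x^2 + 542 annihilates α. Since d = -542 is squarefree and ≠ 1, it is not a perfect square in Q, so x^2 + 542 has no rational root and is therefore irreducible over Q (a degree-2 polynomial over a field is irreducible iff it has no root). Hence m_α(x) = x^2 + 542.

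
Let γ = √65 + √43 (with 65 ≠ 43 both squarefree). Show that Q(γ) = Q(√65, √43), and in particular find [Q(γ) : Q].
[Q(γ) : Q] = 4 (equivalently, Q(γ) = Q(√65, √43))

Obviously Q(γ) ⊆ Q(√65, √43), and [Q(√65, √43):Q] = 4 (since 65, 43 are distinct squarefree integers > 1 with 2795 not a perfect square). To show equality we compute the minimal polynomial of γ. From γ = √65 + √43: γ^2 = 65 + 2√(2795) + 43 = 108 + 2√(2795), so γ^2 - 108 = 2√(2795); squaring, (γ^2 - 108)^2 = 4·2795, i.e. γ^4 - 216γ^2 + 11664 - 11180 = 0, i.e. γ^4 - 216γ^2 + 484 = 0. So γ is a root of x^4 - 216x^2 + 484. This polynomial is irreducible over Q: it has no rational root (each ±√65 ± √43 is irrational), and any factorization into two quadratics over Q would force √(2795) ∈ Q (pairing opposite roots) or √65, √43 ∈ Q (other pairings), all impossible. Hence [Q(γ):Q] = 4 = [Q(√65, √43):Q], so Q(γ) = Q(√65, √43).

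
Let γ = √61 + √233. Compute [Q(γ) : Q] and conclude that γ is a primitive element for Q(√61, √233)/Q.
[Q(γ) : Q] = 4 (equivalently, Q(γ) = Q(√61, √233))

Obviously Q(γ) ⊆ Q(√61, √233), and [Q(√61, √233):Q] = 4 (since 61, 233 are distinct squarefree integers > 1 with 14213 not a perfect square). To show equality we compute the minimal polynomial of γ. From γ = √61 + √233: γ^2 = 61 + 2√(14213) + 233 = 294 + 2√(14213), so γ^2 - 294 = 2√(14213); squaring, (γ^2 - 294)^2 = 4·14213, i.e. γ^4 - 588γ^2 + 86436 - 56852 = 0, i.e. γ^4 - 588γ^2 + 29584 = 0. So γ is a root of x^4 - 588x^2 + 29584. This polynomial is irreducible over Q: it has no rational root (each ±√61 ± √233 is irrational), and any factorization into two quadratics over Q would force √(14213) ∈ Q (pairing opposite roots) or √61, √233 ∈ Q (other pairings), all impossible. Hence [Q(γ):Q] = 4 = [Q(√61, √233):Q], so Q(γ) = Q(√61, √233).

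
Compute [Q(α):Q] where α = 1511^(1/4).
[Q(α):Q] = 4

α is a root of x^4 - 1511. By Eisenstein's criterion at the prime p = 1511 (which divides the constant term 1511 but p^2 = 2283121 does not, since 1511 is squarefree), x^4 - 1511 is irreducible over Q. Hence [Q(α):Q] = 4.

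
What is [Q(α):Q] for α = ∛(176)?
[Q(α):Q] = 3

The minimal polynomial of α is x^3 - 176, irreducible over Q since 176 is not a perfect cube (so x^3 - 176 has no rational root). Hence [Q(α):Q] = deg(m_α) = 3.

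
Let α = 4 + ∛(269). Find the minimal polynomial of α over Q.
m_α(x) = x^3 - 12x^2 + 48x - 333

Set β = α - 4 = ∛(269), so β^3 = 269. Then (α - 4)^3 - 269 = 0, i.e. α is a root of g(x) = (x - 4)^3 - 269 = x^3 - 12x^2 + 48x - 333. Since g(x) = h(x - 4) where h(x) = x^3 - 269, and h is irreducible over Q (because 269 is not a perfect cube, so h has no rational root, and a monic cubic with no rational root is irreducible), g is also irreducible (irreducibility is preserved under the substitution x → x - 4). Hence m_α(x) = x^3 - 12x^2 + 48x - 333.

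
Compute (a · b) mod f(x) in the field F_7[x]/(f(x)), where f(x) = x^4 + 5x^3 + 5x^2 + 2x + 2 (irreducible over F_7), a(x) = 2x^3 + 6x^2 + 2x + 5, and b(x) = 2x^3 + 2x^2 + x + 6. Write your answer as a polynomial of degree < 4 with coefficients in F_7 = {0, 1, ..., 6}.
a · b ≡ 3x^3 + 3x + 1 (mod f(x))

Multiply in F_7[x]: a(x)·b(x) = (2x^3 + 6x^2 + 2x + 5)·(2x^3 + 2x^2 + x + 6) = 4x^6 + 2x^5 + 4x^4 + 4x^3 + 6x^2 + 3x + 2. This has degree ≥ 4, so divide by f(x) over F_7: 4x^6 + 2x^5 + 4x^4 + 4x^3 + 6x^2 + 3x + 2 = (4x^2 + 3x + 4)·(x^4 + 5x^3 + 5x^2 + 2x + 2) + (3x^3 + 3x + 1). Hence a·b ≡ 3x^3 + 3x + 1 (mod f). (F_7[x]/(f) is a field with 7^4 = 2401 elements since f is irreducible of degree 4.)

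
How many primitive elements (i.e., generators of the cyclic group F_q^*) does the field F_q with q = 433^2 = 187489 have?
There are φ(187488) = 51840 primitive elements

F_q^* is cyclic of order q - 1 = 187488. A cyclic group of order m has exactly φ(m) generators. Here m = 187488 = 2^5 · 3^3 · 7 · 31, so the number of primitive elements is φ(187488) = 51840.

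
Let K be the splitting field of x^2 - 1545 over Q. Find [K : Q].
[K : Q] = 2

f(x) = x^2 - 1545 factors as (x - √1545)(x + √1545). The splitting field is K = Q(√1545). Since 1545 is squarefree and > 1, it is not a perfect square, so x^2 - 1545 is irreducible over Q and [Q(√1545) : Q] = 2. Hence [K : Q] = 2.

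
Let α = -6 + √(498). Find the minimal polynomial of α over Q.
m_α(x) = x^2 + 12x - 462

From α + 6 = √(498), squaring gives (α + 6)^2 = 498, i.e. α^2 + 12α + 36 = 498, so α^2 + 12α - 462 = 0. The discriminant of x^2 + 12x - 462 is (12)^2 - 4·(-462) = 144 + 1848 = 1992, and 4·(498) is not a perfect square in Q since 498 is squarefree and ≠ 1. Hence x^2 + 12x - 462 is irreducible over Q and is the minimal polynomial of α.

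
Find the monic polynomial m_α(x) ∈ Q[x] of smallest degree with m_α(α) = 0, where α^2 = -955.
m_α(x) = x^2 + 955

α satisfies α^2 + 955 = 0, so x^2 + 955 annihilates α. Since d = -955 is squarefree and ≠ 1, it is not a perfect square in Q, so x^2 + 955 has no rational root and is therefore irreducible over Q (a degree-2 polynomial over a field is irreducible iff it has no root). Hence m_α(x) = x^2 + 955.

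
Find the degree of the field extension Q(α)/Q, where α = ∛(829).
[Q(α):Q] = 3

The minimal polynomial of α is x^3 - 829, irreducible over Q since 829 is not a perfect cube (so x^3 - 829 has no rational root). Hence [Q(α):Q] = deg(m_α) = 3.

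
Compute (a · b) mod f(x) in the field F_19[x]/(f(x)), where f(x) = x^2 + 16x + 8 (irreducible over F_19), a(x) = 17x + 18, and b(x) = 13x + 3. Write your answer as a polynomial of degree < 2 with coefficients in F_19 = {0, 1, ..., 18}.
a · b ≡ 17x + 15 (mod f(x))

Multiply in F_19[x]: a(x)·b(x) = (17x + 18)·(13x + 3) = 12x^2 + 16. This has degree ≥ 2, so divide by f(x) over F_19: 12x^2 + 16 = (12)·(x^2 + 16x + 8) + (17x + 15). Hence a·b ≡ 17x + 15 (mod f). (F_19[x]/(f) is a field with 19^2 = 361 elements since f is irreducible of degree 2.)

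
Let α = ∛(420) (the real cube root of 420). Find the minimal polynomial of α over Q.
m_α(x) = x^3 - 420

α satisfies α^3 = 420, so x^3 - 420 annihilates α. By the rational root test, a rational root p/q (in lowest terms) of x^3 - 420 would satisfy p^3 = 420 q^3, forcing q = 1 and p^3 = 420; but 420 is not a perfect cube, contradiction. A monic cubic over Q with no rational root is irreducible (any nontrivial factorization would include a linear factor). Hence x^3 - 420 is the minimal polynomial of α, and in particular [Q(α):Q] = 3.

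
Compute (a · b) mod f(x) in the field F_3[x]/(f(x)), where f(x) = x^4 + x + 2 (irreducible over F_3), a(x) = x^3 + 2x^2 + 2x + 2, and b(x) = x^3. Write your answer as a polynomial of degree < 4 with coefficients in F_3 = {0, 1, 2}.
a · b ≡ x^3 + 2x^2 + 2 (mod f(x))

Multiply in F_3[x]: a(x)·b(x) = (x^3 + 2x^2 + 2x + 2)·(x^3) = x^6 + 2x^5 + 2x^4 + 2x^3. This has degree ≥ 4, so divide by f(x) over F_3: x^6 + 2x^5 + 2x^4 + 2x^3 = (x^2 + 2x + 2)·(x^4 + x + 2) + (x^3 + 2x^2 + 2). Hence a·b ≡ x^3 + 2x^2 + 2 (mod f). (F_3[x]/(f) is a field with 3^4 = 81 elements since f is irreducible of degree 4.)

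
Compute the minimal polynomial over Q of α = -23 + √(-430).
m_α(x) = x^2 + 46x + 959

From α + 23 = √(-430), squaring gives (α + 23)^2 = -430, i.e. α^2 + 46α + 529 = -430, so α^2 + 46α + 959 = 0. The discriminant of x^2 + 46x + 959 is (46)^2 - 4·(959) = 2116 - 3836 = -1720, and 4·(-430) is not a perfect square in Q since -430 is squarefree and ≠ 1. Hence x^2 + 46x + 959 is irreducible over Q and is the minimal polynomial of α.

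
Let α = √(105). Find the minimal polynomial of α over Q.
m_α(x) = x^2 - 105

α satisfies α^2 - 105 = 0, so x^2 - 105 annihilates α. Since d = 105 is squarefree and ≠ 1, it is not a perfect square in Q, so x^2 - 105 has no rational root and is therefore irreducible over Q (a degree-2 polynomial over a field is irreducible iff it has no root). Hence m_α(x) = x^2 - 105.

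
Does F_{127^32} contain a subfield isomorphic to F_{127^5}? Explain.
No: F_{127^5} is not a subfield of F_{127^32}

F_{p^m} embeds in F_{p^n} iff m | n. Here 5 ∤ 32 (since 32 = 6·5 + 2 with remainder 2 ≠ 0), so F_{127^5} is not a subfield of F_{127^32}. Equivalently: if it were, the tower law would give 5 = [F_{127^5}:F_127] dividing [F_{127^32}:F_127] = 32, contradiction.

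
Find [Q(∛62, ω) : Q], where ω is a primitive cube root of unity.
[Q(∛62, ω) : Q] = 6

[Q(∛62):Q] = 3 (min poly x^3 - 62, irreducible since 62 is not a perfect cube). [Q(ω):Q] = 2 (min poly x^2 + x + 1). Since Q(∛62) ⊂ R and ω ∉ R, we have ω ∉ Q(∛62), so x^2 + x + 1 remains irreducible over Q(∛62) and [Q(∛62, ω) : Q(∛62)] = 2. By the tower law, [Q(∛62, ω) : Q] = 3 · 2 = 6. (In fact Q(∛62, ω) is the splitting field of x^3 - 62 over Q.)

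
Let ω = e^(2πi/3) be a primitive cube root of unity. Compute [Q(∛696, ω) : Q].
[Q(∛696, ω) : Q] = 6

[Q(∛696):Q] = 3 (min poly x^3 - 696, irreducible since 696 is not a perfect cube). [Q(ω):Q] = 2 (min poly x^2 + x + 1). Since Q(∛696) ⊂ R and ω ∉ R, we have ω ∉ Q(∛696), so x^2 + x + 1 remains irreducible over Q(∛696) and [Q(∛696, ω) : Q(∛696)] = 2. By the tower law, [Q(∛696, ω) : Q] = 3 · 2 = 6. (In fact Q(∛696, ω) is the splitting field of x^3 - 696 over Q.)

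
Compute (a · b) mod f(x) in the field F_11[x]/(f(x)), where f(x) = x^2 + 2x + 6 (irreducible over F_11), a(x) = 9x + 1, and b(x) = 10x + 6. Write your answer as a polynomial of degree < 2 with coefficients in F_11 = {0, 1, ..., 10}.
a · b ≡ 5x + 5 (mod f(x))

Multiply in F_11[x]: a(x)·b(x) = (9x + 1)·(10x + 6) = 2x^2 + 9x + 6. This has degree ≥ 2, so divide by f(x) over F_11: 2x^2 + 9x + 6 = (2)·(x^2 + 2x + 6) + (5x + 5). Hence a·b ≡ 5x + 5 (mod f). (F_11[x]/(f) is a field with 11^2 = 121 elements since f is irreducible of degree 2.)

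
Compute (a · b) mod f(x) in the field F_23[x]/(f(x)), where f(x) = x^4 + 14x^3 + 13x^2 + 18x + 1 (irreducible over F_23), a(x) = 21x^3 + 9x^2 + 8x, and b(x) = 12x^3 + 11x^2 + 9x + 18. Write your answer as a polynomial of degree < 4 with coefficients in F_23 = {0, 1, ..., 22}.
a · b ≡ 13x^3 + 20x^2 + 20x + 14 (mod f(x))

Multiply in F_23[x]: a(x)·b(x) = (21x^3 + 9x^2 + 8x)·(12x^3 + 11x^2 + 9x + 18) = 22x^6 + 17x^5 + 16x^4 + 18x^3 + 4x^2 + 6x. This has degree ≥ 4, so divide by f(x) over F_23: 22x^6 + 17x^5 + 16x^4 + 18x^3 + 4x^2 + 6x = (22x^2 + 8x + 9)·(x^4 + 14x^3 + 13x^2 + 18x + 1) + (13x^3 + 20x^2 + 20x + 14). Hence a·b ≡ 13x^3 + 20x^2 + 20x + 14 (mod f). (F_23[x]/(f) is a field with 23^4 = 279841 elements since f is irreducible of degree 4.)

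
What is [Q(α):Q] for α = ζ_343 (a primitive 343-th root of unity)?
[Q(α):Q] = 294

The minimal polynomial of ζ_343 over Q is the 343-th cyclotomic polynomial Φ_343(x), which is irreducible over Q and has degree φ(343) = 294. Hence [Q(α):Q] = φ(343) = 294.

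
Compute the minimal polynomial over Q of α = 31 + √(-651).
m_α(x) = x^2 - 62x + 1612

From α - 31 = √(-651), squaring gives (α - 31)^2 = -651, i.e. α^2 - 62α + 961 = -651, so α^2 - 62α + 1612 = 0. The discriminant of x^2 - 62x + 1612 is (-62)^2 - 4·(1612) = 3844 - 6448 = -2604, and 4·(-651) is not a perfect square in Q since -651 is squarefree and ≠ 1. Hence x^2 - 62x + 1612 is irreducible over Q and is the minimal polynomial of α.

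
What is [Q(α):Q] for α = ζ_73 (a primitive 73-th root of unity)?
[Q(α):Q] = 72

The minimal polynomial of ζ_73 over Q is the 73-th cyclotomic polynomial Φ_73(x), which is irreducible over Q and has degree φ(73) = 72. Hence [Q(α):Q] = φ(73) = 72.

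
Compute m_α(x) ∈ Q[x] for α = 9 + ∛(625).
m_α(x) = x^3 - 27x^2 + 243x - 1354

Set β = α - 9 = ∛(625), so β^3 = 625. Then (α - 9)^3 - 625 = 0, i.e. α is a root of g(x) = (x - 9)^3 - 625 = x^3 - 27x^2 + 243x - 1354. Since g(x) = h(x - 9) where h(x) = x^3 - 625, and h is irreducible over Q (because 625 is not a perfect cube, so h has no rational root, and a monic cubic with no rational root is irreducible), g is also irreducible (irreducibility is preserved under the substitution x → x - 9). Hence m_α(x) = x^3 - 27x^2 + 243x - 1354.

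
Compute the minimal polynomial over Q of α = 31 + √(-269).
m_α(x) = x^2 - 62x + 1230

From α - 31 = √(-269), squaring gives (α - 31)^2 = -269, i.e. α^2 - 62α + 961 = -269, so α^2 - 62α + 1230 = 0. The discriminant of x^2 - 62x + 1230 is (-62)^2 - 4·(1230) = 3844 - 4920 = -1076, and 4·(-269) is not a perfect square in Q since -269 is squarefree and ≠ 1. Hence x^2 - 62x + 1230 is irreducible over Q and is the minimal polynomial of α.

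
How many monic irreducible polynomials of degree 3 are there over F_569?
There are 61406480 monic irreducible polynomials of degree 3 over F_569

Each element of F_{569^3} that lies in no proper subfield is a root of exactly one monic irreducible of degree 3 over F_569, and each such polynomial has 3 distinct roots in F_{569^3}. By Möbius inversion the count is N_569(3) = (1/3) Σ_{d|3} μ(3/d) · 569^d = (1/3)(μ(3)·569^1 + μ(1)·569^3) = 184219440/3 = 61406480.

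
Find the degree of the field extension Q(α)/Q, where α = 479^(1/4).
[Q(α):Q] = 4

α is a root of x^4 - 479. By Eisenstein's criterion at the prime p = 479 (which divides the constant term 479 but p^2 = 229441 does not, since 479 is squarefree), x^4 - 479 is irreducible over Q. Hence [Q(α):Q] = 4.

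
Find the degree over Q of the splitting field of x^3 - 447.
[K : Q] = 6

The roots of x^3 - 447 are ∛447, ω∛447, ω^2∛447 where ω = e^(2πi/3) is a primitive cube root of unity, so K = Q(∛447, ω). Now [Q(∛447):Q] = 3 (since 447 is not a perfect cube, x^3 - 447 is irreducible) and [Q(ω):Q] = 2. Both 2 and 3 divide [K:Q], and [K:Q] ≤ 3·2 = 6, so [K:Q] = 6. (Equivalently: Q(∛447) ⊂ R but ω ∉ R, so [K : Q(∛447)] = 2.)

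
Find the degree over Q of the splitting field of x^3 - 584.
[K : Q] = 6

The roots of x^3 - 584 are ∛584, ω∛584, ω^2∛584 where ω = e^(2πi/3) is a primitive cube root of unity, so K = Q(∛584, ω). Now [Q(∛584):Q] = 3 (since 584 is not a perfect cube, x^3 - 584 is irreducible) and [Q(ω):Q] = 2. Both 2 and 3 divide [K:Q], and [K:Q] ≤ 3·2 = 6, so [K:Q] = 6. (Equivalently: Q(∛584) ⊂ R but ω ∉ R, so [K : Q(∛584)] = 2.)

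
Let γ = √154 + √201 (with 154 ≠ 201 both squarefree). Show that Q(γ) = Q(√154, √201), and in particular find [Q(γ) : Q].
[Q(γ) : Q] = 4 (equivalently, Q(γ) = Q(√154, √201))

Obviously Q(γ) ⊆ Q(√154, √201), and [Q(√154, √201):Q] = 4 (since 154, 201 are distinct squarefree integers > 1 with 30954 not a perfect square). To show equality we compute the minimal polynomial of γ. From γ = √154 + √201: γ^2 = 154 + 2√(30954) + 201 = 355 + 2√(30954), so γ^2 - 355 = 2√(30954); squaring, (γ^2 - 355)^2 = 4·30954, i.e. γ^4 - 710γ^2 + 126025 - 123816 = 0, i.e. γ^4 - 710γ^2 + 2209 = 0. So γ is a root of x^4 - 710x^2 + 2209. This polynomial is irreducible over Q: it has no rational root (each ±√154 ± √201 is irrational), and any factorization into two quadratics over Q would force √(30954) ∈ Q (pairing opposite roots) or √154, √201 ∈ Q (other pairings), all impossible. Hence [Q(γ):Q] = 4 = [Q(√154, √201):Q], so Q(γ) = Q(√154, √201).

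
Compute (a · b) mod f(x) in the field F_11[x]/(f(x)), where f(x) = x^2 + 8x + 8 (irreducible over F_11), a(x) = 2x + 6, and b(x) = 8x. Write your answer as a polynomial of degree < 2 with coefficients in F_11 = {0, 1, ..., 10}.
a · b ≡ 8x + 4 (mod f(x))

Multiply in F_11[x]: a(x)·b(x) = (2x + 6)·(8x) = 5x^2 + 4x. This has degree ≥ 2, so divide by f(x) over F_11: 5x^2 + 4x = (5)·(x^2 + 8x + 8) + (8x + 4). Hence a·b ≡ 8x + 4 (mod f). (F_11[x]/(f) is a field with 11^2 = 121 elements since f is irreducible of degree 2.)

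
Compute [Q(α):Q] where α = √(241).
[Q(α):Q] = 2

[Q(α):Q] equals the degree of the minimal polynomial of α. Here α^2 = 241 and x^2 - 241 is irreducible (d = 241 is squarefree, ≠ 1, hence not a square), so deg(m_α) = 2. Thus [Q(α):Q] = 2.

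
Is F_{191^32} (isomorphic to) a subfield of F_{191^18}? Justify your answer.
No: F_{191^32} is not a subfield of F_{191^18}

F_{p^m} embeds in F_{p^n} iff m | n. Here 32 ∤ 18 (since 18 = 0·32 + 18 with remainder 18 ≠ 0), so F_{191^32} is not a subfield of F_{191^18}. Equivalently: if it were, the tower law would give 32 = [F_{191^32}:F_191] dividing [F_{191^18}:F_191] = 18, contradiction.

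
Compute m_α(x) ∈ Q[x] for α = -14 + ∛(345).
m_α(x) = x^3 + 42x^2 + 588x + 2399

Set β = α + 14 = ∛(345), so β^3 = 345. Then (α + 14)^3 - 345 = 0, i.e. α is a root of g(x) = (x + 14)^3 - 345 = x^3 + 42x^2 + 588x + 2399. Since g(x) = h(x + 14) where h(x) = x^3 - 345, and h is irreducible over Q (because 345 is not a perfect cube, so h has no rational root, and a monic cubic with no rational root is irreducible), g is also irreducible (irreducibility is preserved under the substitution x → x + 14). Hence m_α(x) = x^3 + 42x^2 + 588x + 2399.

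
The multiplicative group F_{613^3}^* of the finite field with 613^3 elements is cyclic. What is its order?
|F_{613^3}^*| = 230346396

F_{613^3} has 613^3 = 230346397 elements; its multiplicative group consists of all nonzero elements, so |F_{613^3}^*| = 230346397 - 1 = 230346396. (It is cyclic since any finite subgroup of the multiplicative group of a field is cyclic.)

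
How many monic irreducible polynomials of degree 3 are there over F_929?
There are 267254720 monic irreducible polynomials of degree 3 over F_929

Each element of F_{929^3} that lies in no proper subfield is a root of exactly one monic irreducible of degree 3 over F_929, and each such polynomial has 3 distinct roots in F_{929^3}. By Möbius inversion the count is N_929(3) = (1/3) Σ_{d|3} μ(3/d) · 929^d = (1/3)(μ(3)·929^1 + μ(1)·929^3) = 801764160/3 = 267254720.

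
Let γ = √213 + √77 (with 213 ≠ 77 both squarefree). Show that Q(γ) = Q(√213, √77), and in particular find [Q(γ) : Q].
[Q(γ) : Q] = 4 (equivalently, Q(γ) = Q(√213, √77))

Obviously Q(γ) ⊆ Q(√213, √77), and [Q(√213, √77):Q] = 4 (since 213, 77 are distinct squarefree integers > 1 with 16401 not a perfect square). To show equality we compute the minimal polynomial of γ. From γ = √213 + √77: γ^2 = 213 + 2√(16401) + 77 = 290 + 2√(16401), so γ^2 - 290 = 2√(16401); squaring, (γ^2 - 290)^2 = 4·16401, i.e. γ^4 - 580γ^2 + 84100 - 65604 = 0, i.e. γ^4 - 580γ^2 + 18496 = 0. So γ is a root of x^4 - 580x^2 + 18496. This polynomial is irreducible over Q: it has no rational root (each ±√213 ± √77 is irrational), and any factorization into two quadratics over Q would force √(16401) ∈ Q (pairing opposite roots) or √213, √77 ∈ Q (other pairings), all impossible. Hence [Q(γ):Q] = 4 = [Q(√213, √77):Q], so Q(γ) = Q(√213, √77).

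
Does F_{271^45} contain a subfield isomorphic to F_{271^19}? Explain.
No: F_{271^19} is not a subfield of F_{271^45}

F_{p^m} embeds in F_{p^n} iff m | n. Here 19 ∤ 45 (since 45 = 2·19 + 7 with remainder 7 ≠ 0), so F_{271^19} is not a subfield of F_{271^45}. Equivalently: if it were, the tower law would give 19 = [F_{271^19}:F_271] dividing [F_{271^45}:F_271] = 45, contradiction.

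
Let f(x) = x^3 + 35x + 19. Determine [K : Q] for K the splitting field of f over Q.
[K : Q] = 6

By the rational root test, any rational root of the monic integer polynomial f(x) = x^3 + 35x + 19 must be an integer dividing the constant term 19, i.e. one of ±{1, 19}. Evaluating: f(1) = 55, f(-1) = -17, f(19) = 7543, f(-19) = -7505; none is 0, so f has no rational root and is therefore irreducible over Q (a cubic with no linear factor over a field is irreducible). For an irreducible cubic, the Galois group is A_3 or S_3 according as the discriminant disc(f) = -4a^3 - 27b^2 = -4·(35)^3 - 27·(19)^2 = -181247 is or is not a square in Q. Here disc(f) = -181247 is not a perfect square in Q, so the Galois group of f over Q is not contained in A_3 and must be all of S_3. The splitting field has degree |S_3| = 6 over Q, so [K : Q] = 6.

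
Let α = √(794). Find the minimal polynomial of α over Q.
m_α(x) = x^2 - 794

α satisfies α^2 - 794 = 0, so x^2 - 794 annihilates α. Since d = 794 is squarefree and ≠ 1, it is not a perfect square in Q, so x^2 - 794 has no rational root and is therefore irreducible over Q (a degree-2 polynomial over a field is irreducible iff it has no root). Hence m_α(x) = x^2 - 794.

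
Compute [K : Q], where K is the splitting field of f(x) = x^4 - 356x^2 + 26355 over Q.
[K : Q] = 4

Solving the quadratic in x^2: x^2 = (356 ± √(356^2 - 4·26355))/2 = (356 ± √21316)/2 = (356 ± 146)/2, giving x^2 = 251 or x^2 = 105. So f(x) = (x^2 - 251)(x^2 - 105) and the roots of f are ±√251, ±√105. Hence the splitting field is K = Q(√251, √105). Since 251 and 105 are distinct squarefree integers > 1, their product 26355 is not a perfect square, so √105 ∉ Q(√251). By the tower law [K:Q] = [Q(√251,√105):Q(√251)] · [Q(√251):Q] = 2 · 2 = 4.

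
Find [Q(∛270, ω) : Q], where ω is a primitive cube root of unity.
[Q(∛270, ω) : Q] = 6

[Q(∛270):Q] = 3 (min poly x^3 - 270, irreducible since 270 is not a perfect cube). [Q(ω):Q] = 2 (min poly x^2 + x + 1). Since Q(∛270) ⊂ R and ω ∉ R, we have ω ∉ Q(∛270), so x^2 + x + 1 remains irreducible over Q(∛270) and [Q(∛270, ω) : Q(∛270)] = 2. By the tower law, [Q(∛270, ω) : Q] = 3 · 2 = 6. (In fact Q(∛270, ω) is the splitting field of x^3 - 270 over Q.)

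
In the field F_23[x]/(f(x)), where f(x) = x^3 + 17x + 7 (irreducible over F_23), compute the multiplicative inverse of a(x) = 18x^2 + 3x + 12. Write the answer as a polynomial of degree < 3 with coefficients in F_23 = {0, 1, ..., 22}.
a(x)^(-1) ≡ 12x^2 + 4x + 19 (mod f(x))

Since f is irreducible over F_23, F_23[x]/(f) is a field and a(x) ≠ 0 has an inverse. Apply the extended Euclidean algorithm to f(x) and a(x) in F_23[x]: f(x) = (9x + 10)·a(x) + (17x + 2);  a(x) = (20x + 10)·(17x + 2) + (15). The last nonzero remainder is the constant 15 = gcd(f, a) in F_23. Back-substituting through the division chain expresses 15 = s(x)·a(x) + t(x)·f(x) with s(x) ≡ 19x^2 + 14x + 9 (mod f), so (19x^2 + 14x + 9)·a(x) ≡ 15 (mod f). Multiplying by 15^(-1) ≡ 20 in F_23 gives a(x)^(-1) ≡ 20·(19x^2 + 14x + 9) ≡ 12x^2 + 4x + 19 (mod f). Check: (18x^2 + 3x + 12)·(12x^2 + 4x + 19) = 9x^4 + 16x^3 + 15x^2 + 13x + 21 ≡ 1 (mod x^3 + 17x + 7).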